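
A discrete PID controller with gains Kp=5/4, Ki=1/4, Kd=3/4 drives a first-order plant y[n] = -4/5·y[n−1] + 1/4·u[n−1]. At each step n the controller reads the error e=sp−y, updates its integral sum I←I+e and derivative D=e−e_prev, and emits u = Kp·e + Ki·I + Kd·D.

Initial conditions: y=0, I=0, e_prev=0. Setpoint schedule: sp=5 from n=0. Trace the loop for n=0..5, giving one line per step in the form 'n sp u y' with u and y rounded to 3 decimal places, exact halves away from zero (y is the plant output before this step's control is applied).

(exact arithmetic carried between steps; '≈' marks a value shown rounded to 6 d.p. or computed from one; I and e_prev carry over from the previous line; the table rounds u and y to 3 d.p., halves away from zero)
n=0: y=0, sp=5, e=sp−y=5; I=5, D=e−e_prev=5; u=5/4·5+1/4·5+3/4·5=11.25; next y=-4/5·0+1/4·11.25=2.8125
n=1: y=2.8125, sp=5, e=sp−y=2.1875; I=7.1875, D=e−e_prev=-2.8125; u=5/4·2.1875+1/4·7.1875+3/4·(-2.8125)=2.421875; next y=-4/5·2.8125+1/4·2.421875≈-1.644531
n=2: y≈-1.644531, sp=5, e=sp−y≈6.644531; I≈13.832031, D=e−e_prev≈4.457031; u=5/4·6.644531+1/4·13.832031+3/4·4.457031≈15.106445; next y=-4/5·(-1.644531)+1/4·15.106445≈5.092236
n=3: y≈5.092236, sp=5, e=sp−y≈-0.092236; I≈13.739795, D=e−e_prev≈-6.736768; u=5/4·(-0.092236)+1/4·13.739795+3/4·(-6.736768)≈-1.732922; next y=-4/5·5.092236+1/4·(-1.732922)≈-4.507020
n=4: y≈-4.507020, sp=5, e=sp−y≈9.507020; I≈23.246815, D=e−e_prev≈9.599256; u=5/4·9.507020+1/4·23.246815+3/4·9.599256≈24.894920; next y=-4/5·(-4.507020)+1/4·24.894920≈9.829346
n=5: y≈9.829346, sp=5, e=sp−y≈-4.829346; I≈18.417469, D=e−e_prev≈-14.336365; u=5/4·(-4.829346)+1/4·18.417469+3/4·(-14.336365)≈-12.184589; next y=-4/5·9.829346+1/4·(-12.184589)≈-10.909624

0 5 11.250 0.000
1 5 2.422 2.813
2 5 15.106 -1.645
3 5 -1.733 5.092
4 5 24.895 -4.507
5 5 -12.185 9.829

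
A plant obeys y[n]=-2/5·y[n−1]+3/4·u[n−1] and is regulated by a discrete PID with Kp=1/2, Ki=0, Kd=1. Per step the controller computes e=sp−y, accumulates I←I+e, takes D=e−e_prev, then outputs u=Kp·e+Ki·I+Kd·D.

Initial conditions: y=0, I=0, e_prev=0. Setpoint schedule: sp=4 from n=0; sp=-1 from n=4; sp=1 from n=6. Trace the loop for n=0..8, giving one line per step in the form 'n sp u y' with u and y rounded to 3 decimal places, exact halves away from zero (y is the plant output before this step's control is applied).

0 4 6.000 0.000
1 4 -4.750 4.500
2 4 14.544 -5.363
3 4 -22.942 13.053
4 -1 41.194 -22.427
5 -1 -82.727 39.866
6 1 159.354 -77.992
7 1 -303.560 150.712
8 1 583.145 -287.955

(exact arithmetic carried between steps; '≈' marks a value shown rounded to 6 d.p. or computed from one; I and e_prev carry over from the previous line; the table rounds u and y to 3 d.p., halves away from zero)
n=0: y=0, sp=4, e=sp−y=4; I=4, D=e−e_prev=4; u=1/2·4+0·4+1·4=6; next y=-2/5·0+3/4·6=4.5
n=1: y=4.5, sp=4, e=sp−y=-0.5; I=3.5, D=e−e_prev=-4.5; u=1/2·(-0.5)+0·3.5+1·(-4.5)=-4.75; next y=-2/5·4.5+3/4·(-4.75)=-5.3625
n=2: y=-5.3625, sp=4, e=sp−y=9.3625; I=12.8625, D=e−e_prev=9.8625; u=1/2·9.3625+0·12.8625+1·9.8625=14.54375; next y=-2/5·(-5.3625)+3/4·14.54375≈13.052813
n=3: y≈13.052813, sp=4, e=sp−y≈-9.052813; I≈3.809688, D=e−e_prev≈-18.415313; u=1/2·(-9.052813)+0·3.809688+1·(-18.415313)≈-22.941719; next y=-2/5·13.052813+3/4·(-22.941719)≈-22.427414
n=4: y≈-22.427414, sp=-1, e=sp−y≈21.427414; I≈25.237102, D=e−e_prev≈30.480227; u=1/2·21.427414+0·25.237102+1·30.480227≈41.193934; next y=-2/5·(-22.427414)+3/4·41.193934≈39.866416
n=5: y≈39.866416, sp=-1, e=sp−y≈-40.866416; I≈-15.629314, D=e−e_prev≈-62.293830; u=1/2·(-40.866416)+0·(-15.629314)+1·(-62.293830)≈-82.727038; next y=-2/5·39.866416+3/4·(-82.727038)≈-77.991845
n=6: y≈-77.991845, sp=1, e=sp−y≈78.991845; I≈63.362530, D=e−e_prev≈119.858260; u=1/2·78.991845+0·63.362530+1·119.858260≈159.354183; next y=-2/5·(-77.991845)+3/4·159.354183≈150.712375
n=7: y≈150.712375, sp=1, e=sp−y≈-149.712375; I≈-86.349845, D=e−e_prev≈-228.704220; u=1/2·(-149.712375)+0·(-86.349845)+1·(-228.704220)≈-303.560407; next y=-2/5·150.712375+3/4·(-303.560407)≈-287.955255
n=8: y≈-287.955255, sp=1, e=sp−y≈288.955255; I≈202.605411, D=e−e_prev≈438.667630; u=1/2·288.955255+0·202.605411+1·438.667630≈583.145258; next y=-2/5·(-287.955255)+3/4·583.145258≈552.541046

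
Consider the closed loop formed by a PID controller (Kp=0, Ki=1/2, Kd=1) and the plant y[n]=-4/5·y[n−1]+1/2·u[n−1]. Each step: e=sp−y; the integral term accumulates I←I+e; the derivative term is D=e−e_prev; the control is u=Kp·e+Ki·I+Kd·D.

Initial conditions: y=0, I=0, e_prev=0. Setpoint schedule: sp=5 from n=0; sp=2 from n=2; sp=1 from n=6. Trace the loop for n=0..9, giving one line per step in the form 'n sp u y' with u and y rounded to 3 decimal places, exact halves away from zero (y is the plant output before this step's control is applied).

0 5 7.500 0.000
1 5 -0.625 3.750
2 2 9.844 -3.313
3 2 -7.889 7.572
4 2 26.570 -10.002
5 2 -31.936 21.287
6 1 69.636 -32.997
7 1 -107.969 61.216
8 1 202.395 -102.957
9 1 -339.580 183.563

(exact arithmetic carried between steps; '≈' marks a value shown rounded to 6 d.p. or computed from one; I and e_prev carry over from the previous line; the table rounds u and y to 3 d.p., halves away from zero)
n=0: y=0, sp=5, e=sp−y=5; I=5, D=e−e_prev=5; u=0·5+1/2·5+1·5=7.5; next y=-4/5·0+1/2·7.5=3.75
n=1: y=3.75, sp=5, e=sp−y=1.25; I=6.25, D=e−e_prev=-3.75; u=0·1.25+1/2·6.25+1·(-3.75)=-0.625; next y=-4/5·3.75+1/2·(-0.625)=-3.3125
n=2: y=-3.3125, sp=2, e=sp−y=5.3125; I=11.5625, D=e−e_prev=4.0625; u=0·5.3125+1/2·11.5625+1·4.0625=9.84375; next y=-4/5·(-3.3125)+1/2·9.84375=7.571875
n=3: y=7.571875, sp=2, e=sp−y=-5.571875; I=5.990625, D=e−e_prev=-10.884375; u=0·(-5.571875)+1/2·5.990625+1·(-10.884375)≈-7.889063; next y=-4/5·7.571875+1/2·(-7.889063)≈-10.002031
n=4: y≈-10.002031, sp=2, e=sp−y≈12.002031; I≈17.992656, D=e−e_prev≈17.573906; u=0·12.002031+1/2·17.992656+1·17.573906≈26.570234; next y=-4/5·(-10.002031)+1/2·26.570234≈21.286742
n=5: y≈21.286742, sp=2, e=sp−y≈-19.286742; I≈-1.294086, D=e−e_prev≈-31.288773; u=0·(-19.286742)+1/2·(-1.294086)+1·(-31.288773)≈-31.935816; next y=-4/5·21.286742+1/2·(-31.935816)≈-32.997302
n=6: y≈-32.997302, sp=1, e=sp−y≈33.997302; I≈32.703216, D=e−e_prev≈53.284044; u=0·33.997302+1/2·32.703216+1·53.284044≈69.635652; next y=-4/5·(-32.997302)+1/2·69.635652≈61.215668
n=7: y≈61.215668, sp=1, e=sp−y≈-60.215668; I≈-27.512452, D=e−e_prev≈-94.212970; u=0·(-60.215668)+1/2·(-27.512452)+1·(-94.212970)≈-107.969195; next y=-4/5·61.215668+1/2·(-107.969195)≈-102.957132
n=8: y≈-102.957132, sp=1, e=sp−y≈103.957132; I≈76.444680, D=e−e_prev≈164.172799; u=0·103.957132+1/2·76.444680+1·164.172799≈202.395140; next y=-4/5·(-102.957132)+1/2·202.395140≈183.563275
n=9: y≈183.563275, sp=1, e=sp−y≈-182.563275; I≈-106.118595, D=e−e_prev≈-286.520407; u=0·(-182.563275)+1/2·(-106.118595)+1·(-286.520407)≈-339.579705; next y=-4/5·183.563275+1/2·(-339.579705)≈-316.640472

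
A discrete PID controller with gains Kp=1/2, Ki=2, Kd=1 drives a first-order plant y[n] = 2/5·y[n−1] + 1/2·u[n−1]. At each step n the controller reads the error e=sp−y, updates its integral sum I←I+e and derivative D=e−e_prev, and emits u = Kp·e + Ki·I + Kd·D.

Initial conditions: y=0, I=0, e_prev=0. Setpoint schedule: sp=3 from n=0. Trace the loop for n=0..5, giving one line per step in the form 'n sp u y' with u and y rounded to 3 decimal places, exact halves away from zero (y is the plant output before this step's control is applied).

(exact arithmetic carried between steps; '≈' marks a value shown rounded to 6 d.p. or computed from one; I and e_prev carry over from the previous line; the table rounds u and y to 3 d.p., halves away from zero)
n=0: y=0, sp=3, e=sp−y=3; I=3, D=e−e_prev=3; u=1/2·3+2·3+1·3=10.5; next y=2/5·0+1/2·10.5=5.25
n=1: y=5.25, sp=3, e=sp−y=-2.25; I=0.75, D=e−e_prev=-5.25; u=1/2·(-2.25)+2·0.75+1·(-5.25)=-4.875; next y=2/5·5.25+1/2·(-4.875)=-0.3375
n=2: y=-0.3375, sp=3, e=sp−y=3.3375; I=4.0875, D=e−e_prev=5.5875; u=1/2·3.3375+2·4.0875+1·5.5875=15.43125; next y=2/5·(-0.3375)+1/2·15.43125=7.580625
n=3: y=7.580625, sp=3, e=sp−y=-4.580625; I=-0.493125, D=e−e_prev=-7.918125; u=1/2·(-4.580625)+2·(-0.493125)+1·(-7.918125)≈-11.194688; next y=2/5·7.580625+1/2·(-11.194688)≈-2.565094
n=4: y≈-2.565094, sp=3, e=sp−y≈5.565094; I≈5.071969, D=e−e_prev≈10.145719; u=1/2·5.565094+2·5.071969+1·10.145719≈23.072203; next y=2/5·(-2.565094)+1/2·23.072203≈10.510064
n=5: y≈10.510064, sp=3, e=sp−y≈-7.510064; I≈-2.438095, D=e−e_prev≈-13.075158; u=1/2·(-7.510064)+2·(-2.438095)+1·(-13.075158)≈-21.706380; next y=2/5·10.510064+1/2·(-21.706380)≈-6.649165

0 3 10.500 0.000
1 3 -4.875 5.250
2 3 15.431 -0.338
3 3 -11.195 7.581
4 3 23.072 -2.565
5 3 -21.706 10.510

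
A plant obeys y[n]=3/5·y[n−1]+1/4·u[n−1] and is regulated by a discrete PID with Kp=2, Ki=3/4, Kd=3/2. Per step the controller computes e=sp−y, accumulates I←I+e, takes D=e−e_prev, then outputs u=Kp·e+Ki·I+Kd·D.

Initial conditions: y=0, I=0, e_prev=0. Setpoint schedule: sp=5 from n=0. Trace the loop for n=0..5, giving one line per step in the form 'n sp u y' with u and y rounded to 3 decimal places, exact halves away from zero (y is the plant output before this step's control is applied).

(exact arithmetic carried between steps; '≈' marks a value shown rounded to 6 d.p. or computed from one; I and e_prev carry over from the previous line; the table rounds u and y to 3 d.p., halves away from zero)
n=0: y=0, sp=5, e=sp−y=5; I=5, D=e−e_prev=5; u=2·5+3/4·5+3/2·5=21.25; next y=3/5·0+1/4·21.25=5.3125
n=1: y=5.3125, sp=5, e=sp−y=-0.3125; I=4.6875, D=e−e_prev=-5.3125; u=2·(-0.3125)+3/4·4.6875+3/2·(-5.3125)=-5.078125; next y=3/5·5.3125+1/4·(-5.078125)≈1.917969
n=2: y≈1.917969, sp=5, e=sp−y≈3.082031; I≈7.769531, D=e−e_prev≈3.394531; u=2·3.082031+3/4·7.769531+3/2·3.394531≈17.083008; next y=3/5·1.917969+1/4·17.083008≈5.421533
n=3: y≈5.421533, sp=5, e=sp−y≈-0.421533; I≈7.347998, D=e−e_prev≈-3.503564; u=2·(-0.421533)+3/4·7.347998+3/2·(-3.503564)≈-0.587415; next y=3/5·5.421533+1/4·(-0.587415)≈3.106066
n=4: y≈3.106066, sp=5, e=sp−y≈1.893934; I≈9.241932, D=e−e_prev≈2.315467; u=2·1.893934+3/4·9.241932+3/2·2.315467≈14.192517; next y=3/5·3.106066+1/4·14.192517≈5.411769
n=5: y≈5.411769, sp=5, e=sp−y≈-0.411769; I≈8.830163, D=e−e_prev≈-2.305703; u=2·(-0.411769)+3/4·8.830163+3/2·(-2.305703)≈2.340530; next y=3/5·5.411769+1/4·2.340530≈3.832194

0 5 21.250 0.000
1 5 -5.078 5.313
2 5 17.083 1.918
3 5 -0.587 5.422
4 5 14.193 3.106
5 5 2.341 5.412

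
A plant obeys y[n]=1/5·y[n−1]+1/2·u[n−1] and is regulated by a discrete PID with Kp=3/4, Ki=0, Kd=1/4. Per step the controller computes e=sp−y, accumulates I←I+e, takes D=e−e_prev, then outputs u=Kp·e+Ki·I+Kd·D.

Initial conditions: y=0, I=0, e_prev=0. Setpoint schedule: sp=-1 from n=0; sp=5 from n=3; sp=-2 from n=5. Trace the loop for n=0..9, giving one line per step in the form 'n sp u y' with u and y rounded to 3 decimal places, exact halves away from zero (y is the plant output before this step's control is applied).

0 -1 -1.000 0.000
1 -1 -0.250 -0.500
2 -1 -0.650 -0.225
3 5 5.564 -0.370
4 5 0.950 2.708
5 -2 -3.589 1.016
6 -2 0.346 -1.591
7 -2 -1.752 -0.146
8 -2 -0.631 -0.905
9 -2 -1.230 -0.497

(exact arithmetic carried between steps; '≈' marks a value shown rounded to 6 d.p. or computed from one; I and e_prev carry over from the previous line; the table rounds u and y to 3 d.p., halves away from zero)
n=0: y=0, sp=-1, e=sp−y=-1; I=-1, D=e−e_prev=-1; u=3/4·(-1)+0·(-1)+1/4·(-1)=-1; next y=1/5·0+1/2·(-1)=-0.5
n=1: y=-0.5, sp=-1, e=sp−y=-0.5; I=-1.5, D=e−e_prev=0.5; u=3/4·(-0.5)+0·(-1.5)+1/4·0.5=-0.25; next y=1/5·(-0.5)+1/2·(-0.25)=-0.225
n=2: y=-0.225, sp=-1, e=sp−y=-0.775; I=-2.275, D=e−e_prev=-0.275; u=3/4·(-0.775)+0·(-2.275)+1/4·(-0.275)=-0.65; next y=1/5·(-0.225)+1/2·(-0.65)=-0.37
n=3: y=-0.37, sp=5, e=sp−y=5.37; I=3.095, D=e−e_prev=6.145; u=3/4·5.37+0·3.095+1/4·6.145=5.56375; next y=1/5·(-0.37)+1/2·5.56375=2.707875
n=4: y=2.707875, sp=5, e=sp−y=2.292125; I=5.387125, D=e−e_prev=-3.077875; u=3/4·2.292125+0·5.387125+1/4·(-3.077875)=0.949625; next y=1/5·2.707875+1/2·0.949625≈1.016388
n=5: y≈1.016388, sp=-2, e=sp−y≈-3.016388; I≈2.370738, D=e−e_prev≈-5.308513; u=3/4·(-3.016388)+0·2.370738+1/4·(-5.308513)≈-3.589419; next y=1/5·1.016388+1/2·(-3.589419)≈-1.591432
n=6: y≈-1.591432, sp=-2, e=sp−y≈-0.408568; I≈1.962169, D=e−e_prev≈2.607819; u=3/4·(-0.408568)+0·1.962169+1/4·2.607819≈0.345529; next y=1/5·(-1.591432)+1/2·0.345529≈-0.145522
n=7: y=-0.145522, sp=-2, e=sp−y=-1.854478; I≈0.107691, D=e−e_prev≈-1.445910; u=3/4·(-1.854478)+0·0.107691+1/4·(-1.445910)≈-1.752336; next y=1/5·(-0.145522)+1/2·(-1.752336)≈-0.905272
n=8: y≈-0.905272, sp=-2, e=sp−y≈-1.094728; I≈-0.987036, D=e−e_prev≈0.759750; u=3/4·(-1.094728)+0·(-0.987036)+1/4·0.759750≈-0.631108; next y=1/5·(-0.905272)+1/2·(-0.631108)≈-0.496609
n=9: y≈-0.496609, sp=-2, e=sp−y≈-1.503391; I≈-2.490428, D=e−e_prev≈-0.408664; u=3/4·(-1.503391)+0·(-2.490428)+1/4·(-0.408664)≈-1.229710; next y=1/5·(-0.496609)+1/2·(-1.229710)≈-0.714176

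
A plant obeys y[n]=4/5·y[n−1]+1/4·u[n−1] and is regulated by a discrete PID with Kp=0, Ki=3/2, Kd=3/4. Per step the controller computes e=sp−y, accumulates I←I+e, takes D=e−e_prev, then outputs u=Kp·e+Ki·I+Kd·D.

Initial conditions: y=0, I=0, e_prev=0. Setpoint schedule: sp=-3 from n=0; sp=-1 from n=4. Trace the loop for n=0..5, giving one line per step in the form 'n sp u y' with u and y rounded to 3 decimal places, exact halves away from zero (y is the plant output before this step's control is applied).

0 -3 -6.750 0.000
1 -3 -5.203 -1.688
2 -3 -6.270 -2.651
3 -3 -5.182 -3.688
4 -1 0.827 -4.246
5 -1 1.402 -3.190

(exact arithmetic carried between steps; '≈' marks a value shown rounded to 6 d.p. or computed from one; I and e_prev carry over from the previous line; the table rounds u and y to 3 d.p., halves away from zero)
n=0: y=0, sp=-3, e=sp−y=-3; I=-3, D=e−e_prev=-3; u=0·(-3)+3/2·(-3)+3/4·(-3)=-6.75; next y=4/5·0+1/4·(-6.75)=-1.6875
n=1: y=-1.6875, sp=-3, e=sp−y=-1.3125; I=-4.3125, D=e−e_prev=1.6875; u=0·(-1.3125)+3/2·(-4.3125)+3/4·1.6875=-5.203125; next y=4/5·(-1.6875)+1/4·(-5.203125)≈-2.650781
n=2: y≈-2.650781, sp=-3, e=sp−y≈-0.349219; I≈-4.661719, D=e−e_prev≈0.963281; u=0·(-0.349219)+3/2·(-4.661719)+3/4·0.963281≈-6.270117; next y=4/5·(-2.650781)+1/4·(-6.270117)≈-3.688154
n=3: y≈-3.688154, sp=-3, e=sp−y≈0.688154; I≈-3.973564, D=e−e_prev≈1.037373; u=0·0.688154+3/2·(-3.973564)+3/4·1.037373≈-5.182317; next y=4/5·(-3.688154)+1/4·(-5.182317)≈-4.246103
n=4: y≈-4.246103, sp=-1, e=sp−y≈3.246103; I≈-0.727462, D=e−e_prev≈2.557948; u=0·3.246103+3/2·(-0.727462)+3/4·2.557948≈0.827269; next y=4/5·(-4.246103)+1/4·0.827269≈-3.190065
n=5: y≈-3.190065, sp=-1, e=sp−y≈2.190065; I≈1.462603, D=e−e_prev≈-1.056038; u=0·2.190065+3/2·1.462603+3/4·(-1.056038)≈1.401877; next y=4/5·(-3.190065)+1/4·1.401877≈-2.201583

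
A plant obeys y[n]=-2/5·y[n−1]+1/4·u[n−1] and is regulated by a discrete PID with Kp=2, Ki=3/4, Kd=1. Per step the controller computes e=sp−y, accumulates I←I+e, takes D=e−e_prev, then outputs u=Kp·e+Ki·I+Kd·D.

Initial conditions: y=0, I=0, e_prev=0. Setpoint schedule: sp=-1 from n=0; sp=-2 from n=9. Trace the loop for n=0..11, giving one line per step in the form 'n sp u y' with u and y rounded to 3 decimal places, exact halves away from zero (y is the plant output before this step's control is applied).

(exact arithmetic carried between steps; '≈' marks a value shown rounded to 6 d.p. or computed from one; I and e_prev carry over from the previous line; the table rounds u and y to 3 d.p., halves away from zero)
n=0: y=0, sp=-1, e=sp−y=-1; I=-1, D=e−e_prev=-1; u=2·(-1)+3/4·(-1)+1·(-1)=-3.75; next y=-2/5·0+1/4·(-3.75)=-0.9375
n=1: y=-0.9375, sp=-1, e=sp−y=-0.0625; I=-1.0625, D=e−e_prev=0.9375; u=2·(-0.0625)+3/4·(-1.0625)+1·0.9375=0.015625; next y=-2/5·(-0.9375)+1/4·0.015625≈0.378906
n=2: y≈0.378906, sp=-1, e=sp−y≈-1.378906; I≈-2.441406, D=e−e_prev≈-1.316406; u=2·(-1.378906)+3/4·(-2.441406)+1·(-1.316406)≈-5.905273; next y=-2/5·0.378906+1/4·(-5.905273)≈-1.627881
n=3: y≈-1.627881, sp=-1, e=sp−y≈0.627881; I≈-1.813525, D=e−e_prev≈2.006787; u=2·0.627881+3/4·(-1.813525)+1·2.006787≈1.902405; next y=-2/5·(-1.627881)+1/4·1.902405≈1.126754
n=4: y≈1.126754, sp=-1, e=sp−y≈-2.126754; I≈-3.940279, D=e−e_prev≈-2.754634; u=2·(-2.126754)+3/4·(-3.940279)+1·(-2.754634)≈-9.963351; next y=-2/5·1.126754+1/4·(-9.963351)≈-2.941539
n=5: y≈-2.941539, sp=-1, e=sp−y≈1.941539; I≈-1.998740, D=e−e_prev≈4.068293; u=2·1.941539+3/4·(-1.998740)+1·4.068293≈6.452316; next y=-2/5·(-2.941539)+1/4·6.452316≈2.789695
n=6: y≈2.789695, sp=-1, e=sp−y≈-3.789695; I≈-5.788434, D=e−e_prev≈-5.731234; u=2·(-3.789695)+3/4·(-5.788434)+1·(-5.731234)≈-17.651949; next y=-2/5·2.789695+1/4·(-17.651949)≈-5.528865
n=7: y≈-5.528865, sp=-1, e=sp−y≈4.528865; I≈-1.259569, D=e−e_prev≈8.318560; u=2·4.528865+3/4·(-1.259569)+1·8.318560≈16.431613; next y=-2/5·(-5.528865)+1/4·16.431613≈6.319449
n=8: y≈6.319449, sp=-1, e=sp−y≈-7.319449; I≈-8.579019, D=e−e_prev≈-11.848314; u=2·(-7.319449)+3/4·(-8.579019)+1·(-11.848314)≈-32.921477; next y=-2/5·6.319449+1/4·(-32.921477)≈-10.758149
n=9: y≈-10.758149, sp=-2, e=sp−y≈8.758149; I≈0.179130, D=e−e_prev≈16.077598; u=2·8.758149+3/4·0.179130+1·16.077598≈33.728243; next y=-2/5·(-10.758149)+1/4·33.728243≈12.735320
n=10: y≈12.735320, sp=-2, e=sp−y≈-14.735320; I≈-14.556190, D=e−e_prev≈-23.493469; u=2·(-14.735320)+3/4·(-14.556190)+1·(-23.493469)≈-63.881252; next y=-2/5·12.735320+1/4·(-63.881252)≈-21.064441
n=11: y≈-21.064441, sp=-2, e=sp−y≈19.064441; I≈4.508251, D=e−e_prev≈33.799762; u=2·19.064441+3/4·4.508251+1·33.799762≈75.309832; next y=-2/5·(-21.064441)+1/4·75.309832≈27.253235

0 -1 -3.750 0.000
1 -1 0.016 -0.938
2 -1 -5.905 0.379
3 -1 1.902 -1.628
4 -1 -9.963 1.127
5 -1 6.452 -2.942
6 -1 -17.652 2.790
7 -1 16.432 -5.529
8 -1 -32.921 6.319
9 -2 33.728 -10.758
10 -2 -63.881 12.735
11 -2 75.310 -21.064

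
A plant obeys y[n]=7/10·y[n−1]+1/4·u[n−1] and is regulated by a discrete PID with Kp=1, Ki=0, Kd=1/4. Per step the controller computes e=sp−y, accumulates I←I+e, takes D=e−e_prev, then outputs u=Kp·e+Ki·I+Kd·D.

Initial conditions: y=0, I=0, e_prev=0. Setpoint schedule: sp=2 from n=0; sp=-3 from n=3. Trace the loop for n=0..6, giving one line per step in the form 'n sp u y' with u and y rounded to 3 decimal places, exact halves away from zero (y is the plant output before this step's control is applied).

0 2 2.500 0.000
1 2 1.219 0.625
2 2 1.229 0.742
3 -3 -5.098 0.827
4 -3 -1.924 -0.696
5 -3 -1.964 -0.968
6 -3 -1.781 -1.169

(exact arithmetic carried between steps; '≈' marks a value shown rounded to 6 d.p. or computed from one; I and e_prev carry over from the previous line; the table rounds u and y to 3 d.p., halves away from zero)
n=0: y=0, sp=2, e=sp−y=2; I=2, D=e−e_prev=2; u=1·2+0·2+1/4·2=2.5; next y=7/10·0+1/4·2.5=0.625
n=1: y=0.625, sp=2, e=sp−y=1.375; I=3.375, D=e−e_prev=-0.625; u=1·1.375+0·3.375+1/4·(-0.625)=1.21875; next y=7/10·0.625+1/4·1.21875≈0.742188
n=2: y≈0.742188, sp=2, e=sp−y≈1.257813; I≈4.632813, D=e−e_prev≈-0.117188; u=1·1.257813+0·4.632813+1/4·(-0.117188)≈1.228516; next y=7/10·0.742188+1/4·1.228516≈0.826660
n=3: y≈0.826660, sp=-3, e=sp−y≈-3.826660; I≈0.806152, D=e−e_prev≈-5.084473; u=1·(-3.826660)+0·0.806152+1/4·(-5.084473)≈-5.097778; next y=7/10·0.826660+1/4·(-5.097778)≈-0.695782
n=4: y≈-0.695782, sp=-3, e=sp−y≈-2.304218; I≈-1.498065, D=e−e_prev≈1.522443; u=1·(-2.304218)+0·(-1.498065)+1/4·1.522443≈-1.923607; next y=7/10·(-0.695782)+1/4·(-1.923607)≈-0.967949
n=5: y≈-0.967949, sp=-3, e=sp−y≈-2.032051; I≈-3.530116, D=e−e_prev≈0.272167; u=1·(-2.032051)+0·(-3.530116)+1/4·0.272167≈-1.964009; next y=7/10·(-0.967949)+1/4·(-1.964009)≈-1.168567
n=6: y≈-1.168567, sp=-3, e=sp−y≈-1.831433; I≈-5.361549, D=e−e_prev≈0.200617; u=1·(-1.831433)+0·(-5.361549)+1/4·0.200617≈-1.781279; next y=7/10·(-1.168567)+1/4·(-1.781279)≈-1.263316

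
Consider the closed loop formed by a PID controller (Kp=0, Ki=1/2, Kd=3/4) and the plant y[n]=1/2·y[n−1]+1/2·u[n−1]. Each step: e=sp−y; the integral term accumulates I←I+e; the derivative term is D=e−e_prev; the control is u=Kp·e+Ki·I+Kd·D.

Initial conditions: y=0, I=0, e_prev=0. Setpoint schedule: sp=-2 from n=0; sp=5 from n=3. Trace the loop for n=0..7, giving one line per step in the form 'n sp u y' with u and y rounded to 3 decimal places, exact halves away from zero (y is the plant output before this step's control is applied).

0 -2 -2.500 0.000
1 -2 -0.438 -1.250
2 -2 -2.258 -0.844
3 5 7.103 -1.551
4 5 -0.811 2.776
5 5 5.788 0.983
6 5 3.448 3.385
7 5 6.018 3.417

(exact arithmetic carried between steps; '≈' marks a value shown rounded to 6 d.p. or computed from one; I and e_prev carry over from the previous line; the table rounds u and y to 3 d.p., halves away from zero)
n=0: y=0, sp=-2, e=sp−y=-2; I=-2, D=e−e_prev=-2; u=0·(-2)+1/2·(-2)+3/4·(-2)=-2.5; next y=1/2·0+1/2·(-2.5)=-1.25
n=1: y=-1.25, sp=-2, e=sp−y=-0.75; I=-2.75, D=e−e_prev=1.25; u=0·(-0.75)+1/2·(-2.75)+3/4·1.25=-0.4375; next y=1/2·(-1.25)+1/2·(-0.4375)=-0.84375
n=2: y=-0.84375, sp=-2, e=sp−y=-1.15625; I=-3.90625, D=e−e_prev=-0.40625; u=0·(-1.15625)+1/2·(-3.90625)+3/4·(-0.40625)≈-2.257813; next y=1/2·(-0.84375)+1/2·(-2.257813)≈-1.550781
n=3: y≈-1.550781, sp=5, e=sp−y≈6.550781; I≈2.644531, D=e−e_prev≈7.707031; u=0·6.550781+1/2·2.644531+3/4·7.707031≈7.102539; next y=1/2·(-1.550781)+1/2·7.102539≈2.775879
n=4: y≈2.775879, sp=5, e=sp−y≈2.224121; I≈4.868652, D=e−e_prev≈-4.326660; u=0·2.224121+1/2·4.868652+3/4·(-4.326660)≈-0.810669; next y=1/2·2.775879+1/2·(-0.810669)≈0.982605
n=5: y≈0.982605, sp=5, e=sp−y≈4.017395; I≈8.886047, D=e−e_prev≈1.793274; u=0·4.017395+1/2·8.886047+3/4·1.793274≈5.787979; next y=1/2·0.982605+1/2·5.787979≈3.385292
n=6: y≈3.385292, sp=5, e=sp−y≈1.614708; I≈10.500755, D=e−e_prev≈-2.402687; u=0·1.614708+1/2·10.500755+3/4·(-2.402687)≈3.448362; next y=1/2·3.385292+1/2·3.448362≈3.416827
n=7: y≈3.416827, sp=5, e=sp−y≈1.583173; I≈12.083928, D=e−e_prev≈-0.031535; u=0·1.583173+1/2·12.083928+3/4·(-0.031535)≈6.018313; next y=1/2·3.416827+1/2·6.018313≈4.717570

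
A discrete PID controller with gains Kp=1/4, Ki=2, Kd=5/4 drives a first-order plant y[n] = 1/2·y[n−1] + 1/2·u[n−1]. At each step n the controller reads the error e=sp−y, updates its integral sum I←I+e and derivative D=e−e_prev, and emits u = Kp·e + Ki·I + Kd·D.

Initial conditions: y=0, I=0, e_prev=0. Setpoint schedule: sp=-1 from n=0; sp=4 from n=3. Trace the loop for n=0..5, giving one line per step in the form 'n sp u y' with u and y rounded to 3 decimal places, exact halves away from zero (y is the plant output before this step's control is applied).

(exact arithmetic carried between steps; '≈' marks a value shown rounded to 6 d.p. or computed from one; I and e_prev carry over from the previous line; the table rounds u and y to 3 d.p., halves away from zero)
n=0: y=0, sp=-1, e=sp−y=-1; I=-1, D=e−e_prev=-1; u=1/4·(-1)+2·(-1)+5/4·(-1)=-3.5; next y=1/2·0+1/2·(-3.5)=-1.75
n=1: y=-1.75, sp=-1, e=sp−y=0.75; I=-0.25, D=e−e_prev=1.75; u=1/4·0.75+2·(-0.25)+5/4·1.75=1.875; next y=1/2·(-1.75)+1/2·1.875=0.0625
n=2: y=0.0625, sp=-1, e=sp−y=-1.0625; I=-1.3125, D=e−e_prev=-1.8125; u=1/4·(-1.0625)+2·(-1.3125)+5/4·(-1.8125)=-5.15625; next y=1/2·0.0625+1/2·(-5.15625)=-2.546875
n=3: y=-2.546875, sp=4, e=sp−y=6.546875; I=5.234375, D=e−e_prev=7.609375; u=1/4·6.546875+2·5.234375+5/4·7.609375≈21.617188; next y=1/2·(-2.546875)+1/2·21.617188≈9.535156
n=4: y≈9.535156, sp=4, e=sp−y≈-5.535156; I≈-0.300781, D=e−e_prev≈-12.082031; u=1/4·(-5.535156)+2·(-0.300781)+5/4·(-12.082031)≈-17.087891; next y=1/2·9.535156+1/2·(-17.087891)≈-3.776367
n=5: y≈-3.776367, sp=4, e=sp−y≈7.776367; I≈7.475586, D=e−e_prev≈13.311523; u=1/4·7.776367+2·7.475586+5/4·13.311523≈33.534668; next y=1/2·(-3.776367)+1/2·33.534668≈14.879150

0 -1 -3.500 0.000
1 -1 1.875 -1.750
2 -1 -5.156 0.063
3 4 21.617 -2.547
4 4 -17.088 9.535
5 4 33.535 -3.776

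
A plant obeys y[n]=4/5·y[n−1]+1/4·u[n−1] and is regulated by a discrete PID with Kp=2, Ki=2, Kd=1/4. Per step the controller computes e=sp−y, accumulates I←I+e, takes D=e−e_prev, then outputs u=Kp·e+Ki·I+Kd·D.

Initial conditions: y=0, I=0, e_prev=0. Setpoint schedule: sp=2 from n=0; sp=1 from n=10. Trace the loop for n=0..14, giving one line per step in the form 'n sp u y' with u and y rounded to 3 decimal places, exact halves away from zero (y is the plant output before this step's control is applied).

0 2 8.500 0.000
1 2 2.969 2.125
2 2 1.902 2.442
3 2 1.152 2.429
4 2 1.131 2.231
5 2 1.314 2.068
6 2 1.499 1.983
7 2 1.605 1.961
8 2 1.639 1.970
9 2 1.634 1.986
10 1 -2.632 1.997
11 1 0.121 0.940
12 1 0.647 0.782
13 1 1.021 0.787
14 1 1.032 0.885

(exact arithmetic carried between steps; '≈' marks a value shown rounded to 6 d.p. or computed from one; I and e_prev carry over from the previous line; the table rounds u and y to 3 d.p., halves away from zero)
n=0: y=0, sp=2, e=sp−y=2; I=2, D=e−e_prev=2; u=2·2+2·2+1/4·2=8.5; next y=4/5·0+1/4·8.5=2.125
n=1: y=2.125, sp=2, e=sp−y=-0.125; I=1.875, D=e−e_prev=-2.125; u=2·(-0.125)+2·1.875+1/4·(-2.125)=2.96875; next y=4/5·2.125+1/4·2.96875≈2.442188
n=2: y≈2.442188, sp=2, e=sp−y≈-0.442188; I≈1.432813, D=e−e_prev≈-0.317188; u=2·(-0.442188)+2·1.432813+1/4·(-0.317188)≈1.901953; next y=4/5·2.442188+1/4·1.901953≈2.429238
n=3: y≈2.429238, sp=2, e=sp−y≈-0.429238; I≈1.003574, D=e−e_prev≈0.012949; u=2·(-0.429238)+2·1.003574+1/4·0.012949≈1.151909; next y=4/5·2.429238+1/4·1.151909≈2.231368
n=4: y≈2.231368, sp=2, e=sp−y≈-0.231368; I≈0.772206, D=e−e_prev≈0.197870; u=2·(-0.231368)+2·0.772206+1/4·0.197870≈1.131144; next y=4/5·2.231368+1/4·1.131144≈2.067880
n=5: y≈2.067880, sp=2, e=sp−y≈-0.067880; I≈0.704326, D=e−e_prev≈0.163487; u=2·(-0.067880)+2·0.704326+1/4·0.163487≈1.313763; next y=4/5·2.067880+1/4·1.313763≈1.982745
n=6: y≈1.982745, sp=2, e=sp−y≈0.017255; I≈0.721581, D=e−e_prev≈0.085135; u=2·0.017255+2·0.721581+1/4·0.085135≈1.498955; next y=4/5·1.982745+1/4·1.498955≈1.960935
n=7: y≈1.960935, sp=2, e=sp−y≈0.039065; I≈0.760646, D=e−e_prev≈0.021810; u=2·0.039065+2·0.760646+1/4·0.021810≈1.604875; next y=4/5·1.960935+1/4·1.604875≈1.969967
n=8: y≈1.969967, sp=2, e=sp−y≈0.030033; I≈0.790679, D=e−e_prev≈-0.009032; u=2·0.030033+2·0.790679+1/4·(-0.009032)≈1.639168; next y=4/5·1.969967+1/4·1.639168≈1.985765
n=9: y≈1.985765, sp=2, e=sp−y≈0.014235; I≈0.804914, D=e−e_prev≈-0.015799; u=2·0.014235+2·0.804914+1/4·(-0.015799)≈1.634348; next y=4/5·1.985765+1/4·1.634348≈1.997199
n=10: y≈1.997199, sp=1, e=sp−y≈-0.997199; I≈-0.192285, D=e−e_prev≈-1.011434; u=2·(-0.997199)+2·(-0.192285)+1/4·(-1.011434)≈-2.631827; next y=4/5·1.997199+1/4·(-2.631827)≈0.939803
n=11: y≈0.939803, sp=1, e=sp−y≈0.060197; I≈-0.132088, D=e−e_prev≈1.057397; u=2·0.060197+2·(-0.132088)+1/4·1.057397≈0.120569; next y=4/5·0.939803+1/4·0.120569≈0.781984
n=12: y≈0.781984, sp=1, e=sp−y≈0.218016; I≈0.085928, D=e−e_prev≈0.157818; u=2·0.218016+2·0.085928+1/4·0.157818≈0.647342; next y=4/5·0.781984+1/4·0.647342≈0.787423
n=13: y≈0.787423, sp=1, e=sp−y≈0.212577; I≈0.298505, D=e−e_prev≈-0.005439; u=2·0.212577+2·0.298505+1/4·(-0.005439)≈1.020805; next y=4/5·0.787423+1/4·1.020805≈0.885140
n=14: y≈0.885140, sp=1, e=sp−y≈0.114860; I≈0.413366, D=e−e_prev≈-0.097717; u=2·0.114860+2·0.413366+1/4·(-0.097717)≈1.032023; next y=4/5·0.885140+1/4·1.032023≈0.966117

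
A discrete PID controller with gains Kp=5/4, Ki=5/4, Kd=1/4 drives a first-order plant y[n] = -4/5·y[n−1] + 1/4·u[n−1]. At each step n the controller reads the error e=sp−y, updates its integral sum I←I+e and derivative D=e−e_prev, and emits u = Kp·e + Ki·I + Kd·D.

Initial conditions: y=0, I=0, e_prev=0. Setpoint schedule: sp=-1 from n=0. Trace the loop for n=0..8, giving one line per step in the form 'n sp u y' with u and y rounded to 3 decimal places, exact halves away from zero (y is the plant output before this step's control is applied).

0 -1 -2.750 0.000
1 -1 -1.859 -0.688
2 -1 -4.547 0.085
3 -1 -2.163 -1.205
4 -1 -6.706 0.423
5 -1 -1.373 -2.015
6 -1 -9.744 1.269
7 -1 1.221 -3.451
8 -1 -14.818 3.066

(exact arithmetic carried between steps; '≈' marks a value shown rounded to 6 d.p. or computed from one; I and e_prev carry over from the previous line; the table rounds u and y to 3 d.p., halves away from zero)
n=0: y=0, sp=-1, e=sp−y=-1; I=-1, D=e−e_prev=-1; u=5/4·(-1)+5/4·(-1)+1/4·(-1)=-2.75; next y=-4/5·0+1/4·(-2.75)=-0.6875
n=1: y=-0.6875, sp=-1, e=sp−y=-0.3125; I=-1.3125, D=e−e_prev=0.6875; u=5/4·(-0.3125)+5/4·(-1.3125)+1/4·0.6875=-1.859375; next y=-4/5·(-0.6875)+1/4·(-1.859375)≈0.085156
n=2: y≈0.085156, sp=-1, e=sp−y≈-1.085156; I≈-2.397656, D=e−e_prev≈-0.772656; u=5/4·(-1.085156)+5/4·(-2.397656)+1/4·(-0.772656)≈-4.546680; next y=-4/5·0.085156+1/4·(-4.546680)≈-1.204795
n=3: y≈-1.204795, sp=-1, e=sp−y≈0.204795; I≈-2.192861, D=e−e_prev≈1.289951; u=5/4·0.204795+5/4·(-2.192861)+1/4·1.289951≈-2.162595; next y=-4/5·(-1.204795)+1/4·(-2.162595)≈0.423187
n=4: y≈0.423187, sp=-1, e=sp−y≈-1.423187; I≈-3.616048, D=e−e_prev≈-1.627982; u=5/4·(-1.423187)+5/4·(-3.616048)+1/4·(-1.627982)≈-6.706040; next y=-4/5·0.423187+1/4·(-6.706040)≈-2.015060
n=5: y≈-2.015060, sp=-1, e=sp−y≈1.015060; I≈-2.600989, D=e−e_prev≈2.438247; u=5/4·1.015060+5/4·(-2.600989)+1/4·2.438247≈-1.372850; next y=-4/5·(-2.015060)+1/4·(-1.372850)≈1.268835
n=6: y≈1.268835, sp=-1, e=sp−y≈-2.268835; I≈-4.869824, D=e−e_prev≈-3.283895; u=5/4·(-2.268835)+5/4·(-4.869824)+1/4·(-3.283895)≈-9.744298; next y=-4/5·1.268835+1/4·(-9.744298)≈-3.451143
n=7: y≈-3.451143, sp=-1, e=sp−y≈2.451143; I≈-2.418681, D=e−e_prev≈4.719978; u=5/4·2.451143+5/4·(-2.418681)+1/4·4.719978≈1.220571; next y=-4/5·(-3.451143)+1/4·1.220571≈3.066057
n=8: y≈3.066057, sp=-1, e=sp−y≈-4.066057; I≈-6.484738, D=e−e_prev≈-6.517200; u=5/4·(-4.066057)+5/4·(-6.484738)+1/4·(-6.517200)≈-14.817794; next y=-4/5·3.066057+1/4·(-14.817794)≈-6.157294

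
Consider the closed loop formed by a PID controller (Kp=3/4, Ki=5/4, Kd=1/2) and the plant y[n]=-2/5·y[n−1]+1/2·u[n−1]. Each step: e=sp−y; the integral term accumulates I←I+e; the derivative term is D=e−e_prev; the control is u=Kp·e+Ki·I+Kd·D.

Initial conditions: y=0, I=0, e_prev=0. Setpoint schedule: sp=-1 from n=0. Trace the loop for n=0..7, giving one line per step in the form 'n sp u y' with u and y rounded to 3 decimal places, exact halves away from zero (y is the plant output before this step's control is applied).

(exact arithmetic carried between steps; '≈' marks a value shown rounded to 6 d.p. or computed from one; I and e_prev carry over from the previous line; the table rounds u and y to 3 d.p., halves away from zero)
n=0: y=0, sp=-1, e=sp−y=-1; I=-1, D=e−e_prev=-1; u=3/4·(-1)+5/4·(-1)+1/2·(-1)=-2.5; next y=-2/5·0+1/2·(-2.5)=-1.25
n=1: y=-1.25, sp=-1, e=sp−y=0.25; I=-0.75, D=e−e_prev=1.25; u=3/4·0.25+5/4·(-0.75)+1/2·1.25=-0.125; next y=-2/5·(-1.25)+1/2·(-0.125)=0.4375
n=2: y=0.4375, sp=-1, e=sp−y=-1.4375; I=-2.1875, D=e−e_prev=-1.6875; u=3/4·(-1.4375)+5/4·(-2.1875)+1/2·(-1.6875)=-4.65625; next y=-2/5·0.4375+1/2·(-4.65625)=-2.503125
n=3: y=-2.503125, sp=-1, e=sp−y=1.503125; I=-0.684375, D=e−e_prev=2.940625; u=3/4·1.503125+5/4·(-0.684375)+1/2·2.940625≈1.742188; next y=-2/5·(-2.503125)+1/2·1.742188≈1.872344
n=4: y≈1.872344, sp=-1, e=sp−y≈-2.872344; I≈-3.556719, D=e−e_prev≈-4.375469; u=3/4·(-2.872344)+5/4·(-3.556719)+1/2·(-4.375469)≈-8.787891; next y=-2/5·1.872344+1/2·(-8.787891)≈-5.142883
n=5: y≈-5.142883, sp=-1, e=sp−y≈4.142883; I≈0.586164, D=e−e_prev≈7.015227; u=3/4·4.142883+5/4·0.586164+1/2·7.015227≈7.347480; next y=-2/5·(-5.142883)+1/2·7.347480≈5.730893
n=6: y≈5.730893, sp=-1, e=sp−y≈-6.730893; I≈-6.144729, D=e−e_prev≈-10.873776; u=3/4·(-6.730893)+5/4·(-6.144729)+1/2·(-10.873776)≈-18.165970; next y=-2/5·5.730893+1/2·(-18.165970)≈-11.375342
n=7: y≈-11.375342, sp=-1, e=sp−y≈10.375342; I≈4.230613, D=e−e_prev≈17.106236; u=3/4·10.375342+5/4·4.230613+1/2·17.106236≈21.622891; next y=-2/5·(-11.375342)+1/2·21.622891≈15.361582

0 -1 -2.500 0.000
1 -1 -0.125 -1.250
2 -1 -4.656 0.438
3 -1 1.742 -2.503
4 -1 -8.788 1.872
5 -1 7.347 -5.143
6 -1 -18.166 5.731
7 -1 21.623 -11.375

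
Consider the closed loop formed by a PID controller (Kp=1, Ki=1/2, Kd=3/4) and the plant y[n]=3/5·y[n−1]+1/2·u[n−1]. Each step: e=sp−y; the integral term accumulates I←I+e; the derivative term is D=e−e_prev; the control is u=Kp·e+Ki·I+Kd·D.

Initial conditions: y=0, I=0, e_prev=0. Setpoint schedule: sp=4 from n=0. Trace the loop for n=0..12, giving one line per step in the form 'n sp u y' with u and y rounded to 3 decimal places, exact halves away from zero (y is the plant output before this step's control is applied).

(exact arithmetic carried between steps; '≈' marks a value shown rounded to 6 d.p. or computed from one; I and e_prev carry over from the previous line; the table rounds u and y to 3 d.p., halves away from zero)
n=0: y=0, sp=4, e=sp−y=4; I=4, D=e−e_prev=4; u=1·4+1/2·4+3/4·4=9; next y=3/5·0+1/2·9=4.5
n=1: y=4.5, sp=4, e=sp−y=-0.5; I=3.5, D=e−e_prev=-4.5; u=1·(-0.5)+1/2·3.5+3/4·(-4.5)=-2.125; next y=3/5·4.5+1/2·(-2.125)=1.6375
n=2: y=1.6375, sp=4, e=sp−y=2.3625; I=5.8625, D=e−e_prev=2.8625; u=1·2.3625+1/2·5.8625+3/4·2.8625=7.440625; next y=3/5·1.6375+1/2·7.440625≈4.702813
n=3: y≈4.702813, sp=4, e=sp−y≈-0.702813; I≈5.159688, D=e−e_prev≈-3.065313; u=1·(-0.702813)+1/2·5.159688+3/4·(-3.065313)≈-0.421953; next y=3/5·4.702813+1/2·(-0.421953)≈2.610711
n=4: y≈2.610711, sp=4, e=sp−y≈1.389289; I≈6.548977, D=e−e_prev≈2.092102; u=1·1.389289+1/2·6.548977+3/4·2.092102≈6.232854; next y=3/5·2.610711+1/2·6.232854≈4.682853
n=5: y≈4.682853, sp=4, e=sp−y≈-0.682853; I≈5.866123, D=e−e_prev≈-2.072142; u=1·(-0.682853)+1/2·5.866123+3/4·(-2.072142)≈0.696102; next y=3/5·4.682853+1/2·0.696102≈3.157763
n=6: y≈3.157763, sp=4, e=sp−y≈0.842237; I≈6.708360, D=e−e_prev≈1.525091; u=1·0.842237+1/2·6.708360+3/4·1.525091≈5.340235; next y=3/5·3.157763+1/2·5.340235≈4.564775
n=7: y≈4.564775, sp=4, e=sp−y≈-0.564775; I≈6.143585, D=e−e_prev≈-1.407013; u=1·(-0.564775)+1/2·6.143585+3/4·(-1.407013)≈1.451758; next y=3/5·4.564775+1/2·1.451758≈3.464744
n=8: y≈3.464744, sp=4, e=sp−y≈0.535256; I≈6.678841, D=e−e_prev≈1.100031; u=1·0.535256+1/2·6.678841+3/4·1.100031≈4.699700; next y=3/5·3.464744+1/2·4.699700≈4.428696
n=9: y≈4.428696, sp=4, e=sp−y≈-0.428696; I≈6.250145, D=e−e_prev≈-0.963952; u=1·(-0.428696)+1/2·6.250145+3/4·(-0.963952)≈1.973412; next y=3/5·4.428696+1/2·1.973412≈3.643924
n=10: y≈3.643924, sp=4, e=sp−y≈0.356076; I≈6.606221, D=e−e_prev≈0.784773; u=1·0.356076+1/2·6.606221+3/4·0.784773≈4.247766; next y=3/5·3.643924+1/2·4.247766≈4.310237
n=11: y≈4.310237, sp=4, e=sp−y≈-0.310237; I≈6.295984, D=e−e_prev≈-0.666314; u=1·(-0.310237)+1/2·6.295984+3/4·(-0.666314)≈2.338019; next y=3/5·4.310237+1/2·2.338019≈3.755152
n=12: y≈3.755152, sp=4, e=sp−y≈0.244848; I≈6.540832, D=e−e_prev≈0.555085; u=1·0.244848+1/2·6.540832+3/4·0.555085≈3.931578; next y=3/5·3.755152+1/2·3.931578≈4.218880

0 4 9.000 0.000
1 4 -2.125 4.500
2 4 7.441 1.638
3 4 -0.422 4.703
4 4 6.233 2.611
5 4 0.696 4.683
6 4 5.340 3.158
7 4 1.452 4.565
8 4 4.700 3.465
9 4 1.973 4.429
10 4 4.248 3.644
11 4 2.338 4.310
12 4 3.932 3.755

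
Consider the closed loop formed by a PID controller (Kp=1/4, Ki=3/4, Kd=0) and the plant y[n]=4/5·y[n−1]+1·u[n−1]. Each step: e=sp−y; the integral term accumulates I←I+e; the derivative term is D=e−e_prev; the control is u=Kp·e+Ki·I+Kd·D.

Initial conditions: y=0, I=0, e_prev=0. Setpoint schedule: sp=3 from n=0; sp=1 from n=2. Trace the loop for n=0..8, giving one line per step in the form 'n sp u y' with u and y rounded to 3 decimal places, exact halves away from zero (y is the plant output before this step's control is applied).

(exact arithmetic carried between steps; '≈' marks a value shown rounded to 6 d.p. or computed from one; I and e_prev carry over from the previous line; the table rounds u and y to 3 d.p., halves away from zero)
n=0: y=0, sp=3, e=sp−y=3; I=3, D=e−e_prev=3; u=1/4·3+3/4·3+0·3=3; next y=4/5·0+1·3=3
n=1: y=3, sp=3, e=sp−y=0; I=3, D=e−e_prev=-3; u=1/4·0+3/4·3+0·(-3)=2.25; next y=4/5·3+1·2.25=4.65
n=2: y=4.65, sp=1, e=sp−y=-3.65; I=-0.65, D=e−e_prev=-3.65; u=1/4·(-3.65)+3/4·(-0.65)+0·(-3.65)=-1.4; next y=4/5·4.65+1·(-1.4)=2.32
n=3: y=2.32, sp=1, e=sp−y=-1.32; I=-1.97, D=e−e_prev=2.33; u=1/4·(-1.32)+3/4·(-1.97)+0·2.33=-1.8075; next y=4/5·2.32+1·(-1.8075)=0.0485
n=4: y=0.0485, sp=1, e=sp−y=0.9515; I=-1.0185, D=e−e_prev=2.2715; u=1/4·0.9515+3/4·(-1.0185)+0·2.2715=-0.526; next y=4/5·0.0485+1·(-0.526)=-0.4872
n=5: y=-0.4872, sp=1, e=sp−y=1.4872; I=0.4687, D=e−e_prev=0.5357; u=1/4·1.4872+3/4·0.4687+0·0.5357=0.723325; next y=4/5·(-0.4872)+1·0.723325=0.333565
n=6: y=0.333565, sp=1, e=sp−y=0.666435; I=1.135135, D=e−e_prev=-0.820765; u=1/4·0.666435+3/4·1.135135+0·(-0.820765)=1.01796; next y=4/5·0.333565+1·1.01796=1.284812
n=7: y=1.284812, sp=1, e=sp−y=-0.284812; I=0.850323, D=e−e_prev=-0.951247; u=1/4·(-0.284812)+3/4·0.850323+0·(-0.951247)≈0.566539; next y=4/5·1.284812+1·0.566539≈1.594389
n=8: y≈1.594389, sp=1, e=sp−y≈-0.594389; I≈0.255934, D=e−e_prev≈-0.309577; u=1/4·(-0.594389)+3/4·0.255934+0·(-0.309577)≈0.043353; next y=4/5·1.594389+1·0.043353≈1.318864

0 3 3.000 0.000
1 3 2.250 3.000
2 1 -1.400 4.650
3 1 -1.808 2.320
4 1 -0.526 0.049
5 1 0.723 -0.487
6 1 1.018 0.334
7 1 0.567 1.285
8 1 0.043 1.594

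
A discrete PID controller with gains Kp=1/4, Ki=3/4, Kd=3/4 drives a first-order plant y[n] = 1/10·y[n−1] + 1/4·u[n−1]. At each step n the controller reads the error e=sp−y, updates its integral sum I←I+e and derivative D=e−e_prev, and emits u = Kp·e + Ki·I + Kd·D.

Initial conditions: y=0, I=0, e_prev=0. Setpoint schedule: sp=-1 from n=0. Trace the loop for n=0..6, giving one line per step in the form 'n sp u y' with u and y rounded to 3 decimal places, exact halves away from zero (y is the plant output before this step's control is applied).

(exact arithmetic carried between steps; '≈' marks a value shown rounded to 6 d.p. or computed from one; I and e_prev carry over from the previous line; the table rounds u and y to 3 d.p., halves away from zero)
n=0: y=0, sp=-1, e=sp−y=-1; I=-1, D=e−e_prev=-1; u=1/4·(-1)+3/4·(-1)+3/4·(-1)=-1.75; next y=1/10·0+1/4·(-1.75)=-0.4375
n=1: y=-0.4375, sp=-1, e=sp−y=-0.5625; I=-1.5625, D=e−e_prev=0.4375; u=1/4·(-0.5625)+3/4·(-1.5625)+3/4·0.4375=-0.984375; next y=1/10·(-0.4375)+1/4·(-0.984375)≈-0.289844
n=2: y≈-0.289844, sp=-1, e=sp−y≈-0.710156; I≈-2.272656, D=e−e_prev≈-0.147656; u=1/4·(-0.710156)+3/4·(-2.272656)+3/4·(-0.147656)≈-1.992773; next y=1/10·(-0.289844)+1/4·(-1.992773)≈-0.527178
n=3: y≈-0.527178, sp=-1, e=sp−y≈-0.472822; I≈-2.745479, D=e−e_prev≈0.237334; u=1/4·(-0.472822)+3/4·(-2.745479)+3/4·0.237334≈-1.999314; next y=1/10·(-0.527178)+1/4·(-1.999314)≈-0.552546
n=4: y≈-0.552546, sp=-1, e=sp−y≈-0.447454; I≈-3.192932, D=e−e_prev≈0.025369; u=1/4·(-0.447454)+3/4·(-3.192932)+3/4·0.025369≈-2.487536; next y=1/10·(-0.552546)+1/4·(-2.487536)≈-0.677139
n=5: y≈-0.677139, sp=-1, e=sp−y≈-0.322861; I≈-3.515794, D=e−e_prev≈0.124592; u=1/4·(-0.322861)+3/4·(-3.515794)+3/4·0.124592≈-2.624116; next y=1/10·(-0.677139)+1/4·(-2.624116)≈-0.723743
n=6: y≈-0.723743, sp=-1, e=sp−y≈-0.276257; I≈-3.792051, D=e−e_prev≈0.046604; u=1/4·(-0.276257)+3/4·(-3.792051)+3/4·0.046604≈-2.878149; next y=1/10·(-0.723743)+1/4·(-2.878149)≈-0.791912

0 -1 -1.750 0.000
1 -1 -0.984 -0.438
2 -1 -1.993 -0.290
3 -1 -1.999 -0.527
4 -1 -2.488 -0.553
5 -1 -2.624 -0.677
6 -1 -2.878 -0.724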